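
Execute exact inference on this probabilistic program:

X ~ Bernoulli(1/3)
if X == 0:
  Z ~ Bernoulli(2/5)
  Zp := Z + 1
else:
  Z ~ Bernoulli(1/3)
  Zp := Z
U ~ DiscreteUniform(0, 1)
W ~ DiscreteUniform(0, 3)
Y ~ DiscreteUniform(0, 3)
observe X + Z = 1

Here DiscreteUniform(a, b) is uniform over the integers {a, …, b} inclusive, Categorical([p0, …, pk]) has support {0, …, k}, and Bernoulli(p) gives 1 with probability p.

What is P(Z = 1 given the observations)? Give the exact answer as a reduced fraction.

P(Z = 1 | obs) = 6/11

Enumerate traces; 64 have nonzero weight after conditioning:
  (X=0, Z=1, U=0, W=0, Y=0) weight 1/120
  (X=0, Z=1, U=0, W=0, Y=1) weight 1/120
  (X=0, Z=1, U=0, W=0, Y=2) weight 1/120
  (X=0, Z=1, U=0, W=0, Y=3) weight 1/120
  (X=0, Z=1, U=0, W=1, Y=0) weight 1/120
  (X=0, Z=1, U=0, W=1, Y=1) weight 1/120
  (X=0, Z=1, U=0, W=1, Y=2) weight 1/120
  (X=0, Z=1, U=0, W=1, Y=3) weight 1/120
  (X=1, Z=0, U=0, W=0, Y=0) weight 1/144
  … 55 more
Group by Z:
  weight(Z=0) = 2/9
  weight(Z=1) = 4/15
Total weight = 2/9 + 4/15 = 22/45
P(Z=0 | obs) = 2/9 / 22/45 = 5/11
P(Z=1 | obs) = 4/15 / 22/45 = 6/11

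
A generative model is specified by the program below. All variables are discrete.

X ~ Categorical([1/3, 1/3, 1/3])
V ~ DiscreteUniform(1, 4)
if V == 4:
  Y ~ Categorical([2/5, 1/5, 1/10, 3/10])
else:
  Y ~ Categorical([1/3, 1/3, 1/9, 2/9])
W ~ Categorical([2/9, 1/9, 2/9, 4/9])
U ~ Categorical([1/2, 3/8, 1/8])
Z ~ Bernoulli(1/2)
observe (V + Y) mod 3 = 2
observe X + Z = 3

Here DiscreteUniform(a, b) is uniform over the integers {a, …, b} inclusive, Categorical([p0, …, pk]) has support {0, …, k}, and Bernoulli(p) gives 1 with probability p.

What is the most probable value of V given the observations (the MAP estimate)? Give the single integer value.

Enumerate traces; 60 have nonzero weight after conditioning:
  (X=2, V=1, Y=1, W=0, U=0, Z=1) weight 1/648
  (X=2, V=1, Y=1, W=0, U=1, Z=1) weight 1/864
  (X=2, V=1, Y=1, W=0, U=2, Z=1) weight 1/2592
  (X=2, V=1, Y=1, W=1, U=0, Z=1) weight 1/1296
  (X=2, V=1, Y=1, W=1, U=1, Z=1) weight 1/1728
  (X=2, V=1, Y=1, W=1, U=2, Z=1) weight 1/5184
  (X=2, V=1, Y=1, W=2, U=0, Z=1) weight 1/648
  (X=2, V=1, Y=1, W=2, U=1, Z=1) weight 1/864
  (X=2, V=2, Y=0, W=0, U=0, Z=1) weight 1/648
  (X=2, V=3, Y=2, W=0, U=0, Z=1) weight 1/1944
  … 50 more
Group by V:
  weight(V=1) = 1/72
  weight(V=2) = 5/216
  weight(V=3) = 1/216
  weight(V=4) = 1/120
Total weight = 1/72 + 5/216 + 1/216 + 1/120 = 1/20
P(V=1 | obs) = 1/72 / 1/20 = 5/18
P(V=2 | obs) = 5/216 / 1/20 = 25/54
P(V=3 | obs) = 1/216 / 1/20 = 5/54
P(V=4 | obs) = 1/120 / 1/20 = 1/6
argmax = 2

argmax_v P(V = v | obs) = 2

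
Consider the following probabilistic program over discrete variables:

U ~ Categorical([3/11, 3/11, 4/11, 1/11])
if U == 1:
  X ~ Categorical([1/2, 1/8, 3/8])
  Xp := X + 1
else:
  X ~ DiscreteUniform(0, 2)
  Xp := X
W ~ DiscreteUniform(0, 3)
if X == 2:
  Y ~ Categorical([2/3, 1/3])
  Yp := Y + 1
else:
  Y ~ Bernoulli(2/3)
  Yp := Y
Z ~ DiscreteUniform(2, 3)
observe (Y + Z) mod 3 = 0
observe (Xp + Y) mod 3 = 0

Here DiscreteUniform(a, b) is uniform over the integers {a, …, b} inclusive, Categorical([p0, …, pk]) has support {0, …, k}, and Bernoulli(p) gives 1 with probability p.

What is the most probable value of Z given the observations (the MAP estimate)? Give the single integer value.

Enumerate traces; 32 have nonzero weight after conditioning:
  (U=0, X=0, W=0, Y=0, Z=3) weight 1/264
  (U=0, X=0, W=1, Y=0, Z=3) weight 1/264
  (U=0, X=0, W=2, Y=0, Z=3) weight 1/264
  (U=0, X=0, W=3, Y=0, Z=3) weight 1/264
  (U=0, X=2, W=0, Y=1, Z=2) weight 1/264
  (U=0, X=2, W=1, Y=1, Z=2) weight 1/264
  (U=0, X=2, W=2, Y=1, Z=2) weight 1/264
  (U=0, X=2, W=3, Y=1, Z=2) weight 1/264
  … 24 more
Group by Z:
  weight(Z=2) = 41/792
  weight(Z=3) = 59/792
Total weight = 41/792 + 59/792 = 25/198
P(Z=2 | obs) = 41/792 / 25/198 = 41/100
P(Z=3 | obs) = 59/792 / 25/198 = 59/100
argmax = 3

argmax_v P(Z = v | obs) = 3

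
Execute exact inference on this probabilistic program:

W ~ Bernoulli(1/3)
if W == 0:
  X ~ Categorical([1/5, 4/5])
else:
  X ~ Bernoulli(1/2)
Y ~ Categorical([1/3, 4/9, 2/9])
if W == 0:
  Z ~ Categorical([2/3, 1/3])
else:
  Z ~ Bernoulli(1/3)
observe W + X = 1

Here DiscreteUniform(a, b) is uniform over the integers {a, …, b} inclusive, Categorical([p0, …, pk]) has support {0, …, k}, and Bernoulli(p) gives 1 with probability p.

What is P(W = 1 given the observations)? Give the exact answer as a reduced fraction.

Enumerate traces; 12 have nonzero weight after conditioning:
  (W=0, X=1, Y=0, Z=0) weight 16/135
  (W=0, X=1, Y=0, Z=1) weight 8/135
  (W=0, X=1, Y=1, Z=0) weight 64/405
  (W=0, X=1, Y=1, Z=1) weight 32/405
  (W=0, X=1, Y=2, Z=0) weight 32/405
  (W=0, X=1, Y=2, Z=1) weight 16/405
  (W=1, X=0, Y=0, Z=0) weight 1/27
  (W=1, X=0, Y=0, Z=1) weight 1/54
  … 4 more
Group by W:
  weight(W=0) = 8/15
  weight(W=1) = 1/6
Total weight = 8/15 + 1/6 = 7/10
P(W=0 | obs) = 8/15 / 7/10 = 16/21
P(W=1 | obs) = 1/6 / 7/10 = 5/21

P(W = 1 | obs) = 5/21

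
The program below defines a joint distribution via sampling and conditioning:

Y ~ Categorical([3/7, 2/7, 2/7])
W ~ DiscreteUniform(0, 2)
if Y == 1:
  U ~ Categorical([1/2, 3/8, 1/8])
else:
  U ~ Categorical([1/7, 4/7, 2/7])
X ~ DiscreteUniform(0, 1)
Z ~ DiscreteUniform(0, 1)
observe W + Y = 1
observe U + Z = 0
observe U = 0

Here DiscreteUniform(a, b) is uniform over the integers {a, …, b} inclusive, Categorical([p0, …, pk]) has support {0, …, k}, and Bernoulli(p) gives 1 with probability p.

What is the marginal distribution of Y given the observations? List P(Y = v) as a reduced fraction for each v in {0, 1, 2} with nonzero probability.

Enumerate traces; 4 have nonzero weight after conditioning:
  (Y=0, W=1, U=0, X=0, Z=0) weight 1/196
  (Y=0, W=1, U=0, X=1, Z=0) weight 1/196
  (Y=1, W=0, U=0, X=0, Z=0) weight 1/84
  (Y=1, W=0, U=0, X=1, Z=0) weight 1/84
Group by Y:
  weight(Y=0) = 1/98
  weight(Y=1) = 1/42
Total weight = 1/98 + 1/42 = 5/147
P(Y=0 | obs) = 1/98 / 5/147 = 3/10
P(Y=1 | obs) = 1/42 / 5/147 = 7/10

P(Y=0) = 3/10, P(Y=1) = 7/10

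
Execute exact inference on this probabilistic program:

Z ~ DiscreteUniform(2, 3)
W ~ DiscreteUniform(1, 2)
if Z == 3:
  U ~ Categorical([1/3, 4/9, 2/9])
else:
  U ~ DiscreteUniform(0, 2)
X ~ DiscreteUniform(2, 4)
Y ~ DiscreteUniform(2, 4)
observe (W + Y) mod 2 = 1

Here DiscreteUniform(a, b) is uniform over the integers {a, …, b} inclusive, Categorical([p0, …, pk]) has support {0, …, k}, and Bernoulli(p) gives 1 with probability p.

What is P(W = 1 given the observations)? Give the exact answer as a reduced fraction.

P(W = 1 | obs) = 2/3

Enumerate traces; 54 have nonzero weight after conditioning:
  (Z=2, W=1, U=0, X=2, Y=2) weight 1/108
  (Z=2, W=1, U=0, X=2, Y=4) weight 1/108
  (Z=2, W=1, U=0, X=3, Y=2) weight 1/108
  (Z=2, W=1, U=0, X=3, Y=4) weight 1/108
  (Z=2, W=1, U=0, X=4, Y=2) weight 1/108
  (Z=2, W=1, U=0, X=4, Y=4) weight 1/108
  (Z=2, W=1, U=1, X=2, Y=2) weight 1/108
  (Z=2, W=1, U=1, X=2, Y=4) weight 1/108
  (Z=2, W=2, U=0, X=2, Y=3) weight 1/108
  … 45 more
Group by W:
  weight(W=1) = 1/3
  weight(W=2) = 1/6
Total weight = 1/3 + 1/6 = 1/2
P(W=1 | obs) = 1/3 / 1/2 = 2/3
P(W=2 | obs) = 1/6 / 1/2 = 1/3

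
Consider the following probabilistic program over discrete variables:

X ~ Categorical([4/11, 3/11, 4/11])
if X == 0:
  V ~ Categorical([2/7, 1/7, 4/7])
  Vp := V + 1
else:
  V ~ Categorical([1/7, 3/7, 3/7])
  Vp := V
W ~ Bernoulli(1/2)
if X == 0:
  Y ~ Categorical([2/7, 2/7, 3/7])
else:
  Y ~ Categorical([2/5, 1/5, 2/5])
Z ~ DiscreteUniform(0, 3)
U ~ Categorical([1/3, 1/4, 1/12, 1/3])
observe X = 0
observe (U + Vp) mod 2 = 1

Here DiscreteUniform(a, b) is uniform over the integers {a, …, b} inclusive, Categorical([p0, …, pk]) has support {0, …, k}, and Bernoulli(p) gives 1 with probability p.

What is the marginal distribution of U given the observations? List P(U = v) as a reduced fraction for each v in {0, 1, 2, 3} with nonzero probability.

Enumerate traces; 144 have nonzero weight after conditioning:
  (X=0, V=0, W=0, Y=0, Z=0, U=0) weight 2/1617
  (X=0, V=0, W=0, Y=0, Z=0, U=2) weight 1/3234
  (X=0, V=0, W=0, Y=0, Z=1, U=0) weight 2/1617
  (X=0, V=0, W=0, Y=0, Z=1, U=2) weight 1/3234
  (X=0, V=0, W=0, Y=0, Z=2, U=0) weight 2/1617
  (X=0, V=0, W=0, Y=0, Z=2, U=2) weight 1/3234
  (X=0, V=0, W=0, Y=0, Z=3, U=0) weight 2/1617
  (X=0, V=0, W=0, Y=0, Z=3, U=2) weight 1/3234
  (X=0, V=1, W=0, Y=0, Z=0, U=1) weight 1/2156
  (X=0, V=1, W=0, Y=0, Z=0, U=3) weight 1/1617
  … 134 more
Group by U:
  weight(U=0) = 8/77
  weight(U=1) = 1/77
  weight(U=2) = 2/77
  weight(U=3) = 4/231
Total weight = 8/77 + 1/77 + 2/77 + 4/231 = 37/231
P(U=0 | obs) = 8/77 / 37/231 = 24/37
P(U=1 | obs) = 1/77 / 37/231 = 3/37
P(U=2 | obs) = 2/77 / 37/231 = 6/37
P(U=3 | obs) = 4/231 / 37/231 = 4/37

P(U=0) = 24/37, P(U=1) = 3/37, P(U=2) = 6/37, P(U=3) = 4/37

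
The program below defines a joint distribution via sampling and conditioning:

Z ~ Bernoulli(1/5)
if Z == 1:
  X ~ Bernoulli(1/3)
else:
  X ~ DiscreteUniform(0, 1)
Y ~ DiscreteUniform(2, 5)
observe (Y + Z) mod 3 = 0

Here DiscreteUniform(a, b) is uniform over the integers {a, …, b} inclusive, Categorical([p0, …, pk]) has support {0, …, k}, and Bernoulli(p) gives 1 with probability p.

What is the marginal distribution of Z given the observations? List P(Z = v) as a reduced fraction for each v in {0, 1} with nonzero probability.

Enumerate traces; 6 have nonzero weight after conditioning:
  (Z=0, X=0, Y=3) weight 1/10
  (Z=0, X=1, Y=3) weight 1/10
  (Z=1, X=0, Y=2) weight 1/30
  (Z=1, X=0, Y=5) weight 1/30
  (Z=1, X=1, Y=2) weight 1/60
  (Z=1, X=1, Y=5) weight 1/60
Group by Z:
  weight(Z=0) = 1/5
  weight(Z=1) = 1/10
Total weight = 1/5 + 1/10 = 3/10
P(Z=0 | obs) = 1/5 / 3/10 = 2/3
P(Z=1 | obs) = 1/10 / 3/10 = 1/3

P(Z=0) = 2/3, P(Z=1) = 1/3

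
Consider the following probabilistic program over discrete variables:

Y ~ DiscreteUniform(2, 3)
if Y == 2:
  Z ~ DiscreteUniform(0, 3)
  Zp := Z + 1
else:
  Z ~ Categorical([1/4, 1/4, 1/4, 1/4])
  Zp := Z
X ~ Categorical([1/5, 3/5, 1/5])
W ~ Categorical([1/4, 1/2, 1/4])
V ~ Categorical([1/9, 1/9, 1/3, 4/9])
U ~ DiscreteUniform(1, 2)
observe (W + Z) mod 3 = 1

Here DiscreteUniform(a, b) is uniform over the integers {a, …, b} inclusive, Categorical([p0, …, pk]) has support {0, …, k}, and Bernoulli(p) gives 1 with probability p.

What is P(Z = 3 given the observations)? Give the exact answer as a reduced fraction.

Enumerate traces; 192 have nonzero weight after conditioning:
  (Y=2, Z=0, X=0, W=1, V=0, U=1) weight 1/1440
  (Y=2, Z=0, X=0, W=1, V=0, U=2) weight 1/1440
  (Y=2, Z=0, X=0, W=1, V=1, U=1) weight 1/1440
  (Y=2, Z=0, X=0, W=1, V=1, U=2) weight 1/1440
  (Y=2, Z=0, X=0, W=1, V=2, U=1) weight 1/480
  (Y=2, Z=0, X=0, W=1, V=2, U=2) weight 1/480
  (Y=2, Z=0, X=0, W=1, V=3, U=1) weight 1/360
  (Y=2, Z=0, X=0, W=1, V=3, U=2) weight 1/360
  (Y=2, Z=1, X=0, W=0, V=0, U=1) weight 1/2880
  (Y=2, Z=2, X=0, W=2, V=0, U=1) weight 1/2880
  … 182 more
Group by Z:
  weight(Z=0) = 1/8
  weight(Z=1) = 1/16
  weight(Z=2) = 1/16
  weight(Z=3) = 1/8
Total weight = 1/8 + 1/16 + 1/16 + 1/8 = 3/8
P(Z=0 | obs) = 1/8 / 3/8 = 1/3
P(Z=1 | obs) = 1/16 / 3/8 = 1/6
P(Z=2 | obs) = 1/16 / 3/8 = 1/6
P(Z=3 | obs) = 1/8 / 3/8 = 1/3

P(Z = 3 | obs) = 1/3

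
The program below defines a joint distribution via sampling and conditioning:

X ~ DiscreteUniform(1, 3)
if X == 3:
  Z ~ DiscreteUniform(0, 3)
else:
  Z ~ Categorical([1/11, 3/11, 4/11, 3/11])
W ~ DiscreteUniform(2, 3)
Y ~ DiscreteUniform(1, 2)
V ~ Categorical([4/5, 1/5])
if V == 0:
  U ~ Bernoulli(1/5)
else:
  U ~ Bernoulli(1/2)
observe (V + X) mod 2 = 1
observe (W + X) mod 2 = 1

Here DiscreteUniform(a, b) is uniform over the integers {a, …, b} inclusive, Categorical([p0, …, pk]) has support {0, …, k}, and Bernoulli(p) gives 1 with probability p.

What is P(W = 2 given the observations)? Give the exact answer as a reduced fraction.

P(W = 2 | obs) = 8/9

Enumerate traces; 48 have nonzero weight after conditioning:
  (X=1, Z=0, W=2, Y=1, V=0, U=0) weight 4/825
  (X=1, Z=0, W=2, Y=1, V=0, U=1) weight 1/825
  (X=1, Z=0, W=2, Y=2, V=0, U=0) weight 4/825
  (X=1, Z=0, W=2, Y=2, V=0, U=1) weight 1/825
  (X=1, Z=1, W=2, Y=1, V=0, U=0) weight 4/275
  (X=1, Z=1, W=2, Y=1, V=0, U=1) weight 1/275
  (X=1, Z=1, W=2, Y=2, V=0, U=0) weight 4/275
  (X=1, Z=1, W=2, Y=2, V=0, U=1) weight 1/275
  (X=2, Z=0, W=3, Y=1, V=1, U=0) weight 1/1320
  … 39 more
Group by W:
  weight(W=2) = 4/15
  weight(W=3) = 1/30
Total weight = 4/15 + 1/30 = 3/10
P(W=2 | obs) = 4/15 / 3/10 = 8/9
P(W=3 | obs) = 1/30 / 3/10 = 1/9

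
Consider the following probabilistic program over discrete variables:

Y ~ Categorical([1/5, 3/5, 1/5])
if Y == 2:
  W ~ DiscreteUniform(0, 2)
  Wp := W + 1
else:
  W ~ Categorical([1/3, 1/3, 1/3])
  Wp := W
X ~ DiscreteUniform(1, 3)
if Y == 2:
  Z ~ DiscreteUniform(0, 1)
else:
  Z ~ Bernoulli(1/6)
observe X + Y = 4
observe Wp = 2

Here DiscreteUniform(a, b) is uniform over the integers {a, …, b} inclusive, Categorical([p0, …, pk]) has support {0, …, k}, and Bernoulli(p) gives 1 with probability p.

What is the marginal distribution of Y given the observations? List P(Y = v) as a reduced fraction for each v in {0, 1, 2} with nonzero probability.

P(Y=1) = 3/4, P(Y=2) = 1/4

Enumerate traces; 4 have nonzero weight after conditioning:
  (Y=1, W=2, X=3, Z=0) weight 1/18
  (Y=1, W=2, X=3, Z=1) weight 1/90
  (Y=2, W=1, X=2, Z=0) weight 1/90
  (Y=2, W=1, X=2, Z=1) weight 1/90
Group by Y:
  weight(Y=1) = 1/15
  weight(Y=2) = 1/45
Total weight = 1/15 + 1/45 = 4/45
P(Y=1 | obs) = 1/15 / 4/45 = 3/4
P(Y=2 | obs) = 1/45 / 4/45 = 1/4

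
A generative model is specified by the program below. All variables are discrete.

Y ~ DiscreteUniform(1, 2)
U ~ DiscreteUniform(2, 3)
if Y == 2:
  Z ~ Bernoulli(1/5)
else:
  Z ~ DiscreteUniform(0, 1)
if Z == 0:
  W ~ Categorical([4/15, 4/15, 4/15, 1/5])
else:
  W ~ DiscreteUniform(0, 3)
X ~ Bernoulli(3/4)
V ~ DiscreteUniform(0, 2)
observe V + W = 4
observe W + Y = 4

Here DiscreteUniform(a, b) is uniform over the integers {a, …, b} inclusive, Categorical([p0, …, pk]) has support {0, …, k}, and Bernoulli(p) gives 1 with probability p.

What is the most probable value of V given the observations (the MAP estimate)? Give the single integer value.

argmax_v P(V = v | obs) = 2

Enumerate traces; 16 have nonzero weight after conditioning:
  (Y=1, U=2, Z=0, W=3, X=0, V=1) weight 1/480
  (Y=1, U=2, Z=0, W=3, X=1, V=1) weight 1/160
  (Y=1, U=2, Z=1, W=3, X=0, V=1) weight 1/384
  (Y=1, U=2, Z=1, W=3, X=1, V=1) weight 1/128
  (Y=1, U=3, Z=0, W=3, X=0, V=1) weight 1/480
  (Y=1, U=3, Z=0, W=3, X=1, V=1) weight 1/160
  (Y=1, U=3, Z=1, W=3, X=0, V=1) weight 1/384
  (Y=1, U=3, Z=1, W=3, X=1, V=1) weight 1/128
  (Y=2, U=2, Z=0, W=2, X=0, V=2) weight 1/225
  … 7 more
Group by V:
  weight(V=1) = 3/80
  weight(V=2) = 79/1800
Total weight = 3/80 + 79/1800 = 293/3600
P(V=1 | obs) = 3/80 / 293/3600 = 135/293
P(V=2 | obs) = 79/1800 / 293/3600 = 158/293
argmax = 2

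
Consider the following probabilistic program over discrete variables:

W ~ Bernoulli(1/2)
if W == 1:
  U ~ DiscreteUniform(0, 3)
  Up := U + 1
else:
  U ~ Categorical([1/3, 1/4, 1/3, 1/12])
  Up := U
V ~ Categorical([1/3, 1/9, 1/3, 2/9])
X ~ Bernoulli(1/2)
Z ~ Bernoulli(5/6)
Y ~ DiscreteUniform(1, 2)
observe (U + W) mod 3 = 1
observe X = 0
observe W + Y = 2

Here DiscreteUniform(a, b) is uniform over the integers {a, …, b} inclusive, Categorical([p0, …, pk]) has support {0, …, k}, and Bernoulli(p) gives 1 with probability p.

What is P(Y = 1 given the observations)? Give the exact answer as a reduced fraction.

Enumerate traces; 24 have nonzero weight after conditioning:
  (W=0, U=1, V=0, X=0, Z=0, Y=2) weight 1/576
  (W=0, U=1, V=0, X=0, Z=1, Y=2) weight 5/576
  (W=0, U=1, V=1, X=0, Z=0, Y=2) weight 1/1728
  (W=0, U=1, V=1, X=0, Z=1, Y=2) weight 5/1728
  (W=0, U=1, V=2, X=0, Z=0, Y=2) weight 1/576
  (W=0, U=1, V=2, X=0, Z=1, Y=2) weight 5/576
  (W=0, U=1, V=3, X=0, Z=0, Y=2) weight 1/864
  (W=0, U=1, V=3, X=0, Z=1, Y=2) weight 5/864
  (W=1, U=0, V=0, X=0, Z=0, Y=1) weight 1/576
  … 15 more
Group by Y:
  weight(Y=1) = 1/16
  weight(Y=2) = 1/32
Total weight = 1/16 + 1/32 = 3/32
P(Y=1 | obs) = 1/16 / 3/32 = 2/3
P(Y=2 | obs) = 1/32 / 3/32 = 1/3

P(Y = 1 | obs) = 2/3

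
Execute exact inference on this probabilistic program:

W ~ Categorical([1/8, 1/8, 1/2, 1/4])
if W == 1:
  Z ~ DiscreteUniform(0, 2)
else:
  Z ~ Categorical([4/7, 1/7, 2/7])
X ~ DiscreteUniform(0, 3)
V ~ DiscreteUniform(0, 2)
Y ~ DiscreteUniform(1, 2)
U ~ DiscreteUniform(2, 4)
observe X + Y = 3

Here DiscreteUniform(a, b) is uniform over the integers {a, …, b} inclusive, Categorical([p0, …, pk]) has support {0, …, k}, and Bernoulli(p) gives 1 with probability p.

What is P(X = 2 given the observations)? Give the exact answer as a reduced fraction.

Enumerate traces; 216 have nonzero weight after conditioning:
  (W=0, Z=0, X=1, V=0, Y=2, U=2) weight 1/1008
  (W=0, Z=0, X=1, V=0, Y=2, U=3) weight 1/1008
  (W=0, Z=0, X=1, V=0, Y=2, U=4) weight 1/1008
  (W=0, Z=0, X=1, V=1, Y=2, U=2) weight 1/1008
  (W=0, Z=0, X=1, V=1, Y=2, U=3) weight 1/1008
  (W=0, Z=0, X=1, V=1, Y=2, U=4) weight 1/1008
  (W=0, Z=0, X=1, V=2, Y=2, U=2) weight 1/1008
  (W=0, Z=0, X=1, V=2, Y=2, U=3) weight 1/1008
  (W=0, Z=0, X=2, V=0, Y=1, U=2) weight 1/1008
  … 207 more
Group by X:
  weight(X=1) = 1/8
  weight(X=2) = 1/8
Total weight = 1/8 + 1/8 = 1/4
P(X=1 | obs) = 1/8 / 1/4 = 1/2
P(X=2 | obs) = 1/8 / 1/4 = 1/2

P(X = 2 | obs) = 1/2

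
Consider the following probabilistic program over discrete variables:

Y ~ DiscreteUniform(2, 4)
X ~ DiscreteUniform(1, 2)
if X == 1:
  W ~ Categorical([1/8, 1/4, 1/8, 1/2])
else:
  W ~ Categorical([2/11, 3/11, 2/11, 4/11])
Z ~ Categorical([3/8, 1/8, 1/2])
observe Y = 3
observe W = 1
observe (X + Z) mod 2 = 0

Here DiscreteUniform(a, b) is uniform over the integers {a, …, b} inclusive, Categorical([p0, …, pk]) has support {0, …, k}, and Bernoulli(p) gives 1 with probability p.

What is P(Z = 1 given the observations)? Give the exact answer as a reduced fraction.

P(Z = 1 | obs) = 11/95

Enumerate traces; 3 have nonzero weight after conditioning:
  (Y=3, X=1, W=1, Z=1) weight 1/192
  (Y=3, X=2, W=1, Z=0) weight 3/176
  (Y=3, X=2, W=1, Z=2) weight 1/44
Group by Z:
  weight(Z=0) = 3/176
  weight(Z=1) = 1/192
  weight(Z=2) = 1/44
Total weight = 3/176 + 1/192 + 1/44 = 95/2112
P(Z=0 | obs) = 3/176 / 95/2112 = 36/95
P(Z=1 | obs) = 1/192 / 95/2112 = 11/95
P(Z=2 | obs) = 1/44 / 95/2112 = 48/95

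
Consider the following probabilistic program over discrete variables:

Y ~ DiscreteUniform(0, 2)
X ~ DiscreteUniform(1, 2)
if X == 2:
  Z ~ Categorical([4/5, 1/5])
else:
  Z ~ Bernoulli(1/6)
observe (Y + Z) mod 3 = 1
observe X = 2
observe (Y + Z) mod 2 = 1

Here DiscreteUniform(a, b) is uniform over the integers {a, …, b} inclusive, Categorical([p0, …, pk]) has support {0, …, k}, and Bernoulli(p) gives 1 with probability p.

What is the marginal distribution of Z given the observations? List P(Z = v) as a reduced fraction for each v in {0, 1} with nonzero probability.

P(Z=0) = 4/5, P(Z=1) = 1/5

Enumerate traces; 2 have nonzero weight after conditioning:
  (Y=0, X=2, Z=1) weight 1/30
  (Y=1, X=2, Z=0) weight 2/15
Group by Z:
  weight(Z=0) = 2/15
  weight(Z=1) = 1/30
Total weight = 2/15 + 1/30 = 1/6
P(Z=0 | obs) = 2/15 / 1/6 = 4/5
P(Z=1 | obs) = 1/30 / 1/6 = 1/5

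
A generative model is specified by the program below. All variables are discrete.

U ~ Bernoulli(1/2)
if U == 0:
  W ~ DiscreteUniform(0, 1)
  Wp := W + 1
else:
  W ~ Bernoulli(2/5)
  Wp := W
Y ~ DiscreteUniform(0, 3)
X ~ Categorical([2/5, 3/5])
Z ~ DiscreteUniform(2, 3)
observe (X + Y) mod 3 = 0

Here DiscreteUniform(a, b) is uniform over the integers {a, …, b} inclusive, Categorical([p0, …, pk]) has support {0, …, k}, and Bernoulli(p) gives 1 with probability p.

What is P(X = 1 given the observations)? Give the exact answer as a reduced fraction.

Enumerate traces; 24 have nonzero weight after conditioning:
  (U=0, W=0, Y=0, X=0, Z=2) weight 1/80
  (U=0, W=0, Y=0, X=0, Z=3) weight 1/80
  (U=0, W=0, Y=2, X=1, Z=2) weight 3/160
  (U=0, W=0, Y=2, X=1, Z=3) weight 3/160
  (U=0, W=0, Y=3, X=0, Z=2) weight 1/80
  (U=0, W=0, Y=3, X=0, Z=3) weight 1/80
  (U=0, W=1, Y=0, X=0, Z=2) weight 1/80
  (U=0, W=1, Y=0, X=0, Z=3) weight 1/80
  … 16 more
Group by X:
  weight(X=0) = 1/5
  weight(X=1) = 3/20
Total weight = 1/5 + 3/20 = 7/20
P(X=0 | obs) = 1/5 / 7/20 = 4/7
P(X=1 | obs) = 3/20 / 7/20 = 3/7

P(X = 1 | obs) = 3/7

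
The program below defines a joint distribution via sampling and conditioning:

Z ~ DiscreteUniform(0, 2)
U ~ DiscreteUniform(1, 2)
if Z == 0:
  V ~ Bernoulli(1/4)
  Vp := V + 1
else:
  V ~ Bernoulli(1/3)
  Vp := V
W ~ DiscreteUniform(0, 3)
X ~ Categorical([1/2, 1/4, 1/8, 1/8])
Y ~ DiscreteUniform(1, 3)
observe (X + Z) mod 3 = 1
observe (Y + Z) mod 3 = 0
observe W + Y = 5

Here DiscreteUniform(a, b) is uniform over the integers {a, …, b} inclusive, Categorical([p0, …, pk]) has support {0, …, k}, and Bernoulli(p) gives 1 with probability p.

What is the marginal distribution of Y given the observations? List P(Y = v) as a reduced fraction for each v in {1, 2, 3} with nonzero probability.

P(Y=2) = 5/7, P(Y=3) = 2/7

Enumerate traces; 12 have nonzero weight after conditioning:
  (Z=0, U=1, V=0, W=2, X=1, Y=3) weight 1/384
  (Z=0, U=1, V=1, W=2, X=1, Y=3) weight 1/1152
  (Z=0, U=2, V=0, W=2, X=1, Y=3) weight 1/384
  (Z=0, U=2, V=1, W=2, X=1, Y=3) weight 1/1152
  (Z=1, U=1, V=0, W=3, X=0, Y=2) weight 1/216
  (Z=1, U=1, V=0, W=3, X=3, Y=2) weight 1/864
  (Z=1, U=1, V=1, W=3, X=0, Y=2) weight 1/432
  (Z=1, U=1, V=1, W=3, X=3, Y=2) weight 1/1728
  … 4 more
Group by Y:
  weight(Y=2) = 5/288
  weight(Y=3) = 1/144
Total weight = 5/288 + 1/144 = 7/288
P(Y=2 | obs) = 5/288 / 7/288 = 5/7
P(Y=3 | obs) = 1/144 / 7/288 = 2/7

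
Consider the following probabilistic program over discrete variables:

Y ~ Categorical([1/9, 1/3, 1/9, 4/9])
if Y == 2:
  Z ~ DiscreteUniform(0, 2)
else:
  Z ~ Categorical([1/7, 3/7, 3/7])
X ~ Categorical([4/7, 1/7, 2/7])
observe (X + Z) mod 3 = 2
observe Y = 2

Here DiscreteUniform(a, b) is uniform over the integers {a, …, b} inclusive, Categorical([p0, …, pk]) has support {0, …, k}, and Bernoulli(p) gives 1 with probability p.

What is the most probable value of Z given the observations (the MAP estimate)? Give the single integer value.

Enumerate traces; 3 have nonzero weight after conditioning:
  (Y=2, Z=0, X=2) weight 2/189
  (Y=2, Z=1, X=1) weight 1/189
  (Y=2, Z=2, X=0) weight 4/189
Group by Z:
  weight(Z=0) = 2/189
  weight(Z=1) = 1/189
  weight(Z=2) = 4/189
Total weight = 2/189 + 1/189 + 4/189 = 1/27
P(Z=0 | obs) = 2/189 / 1/27 = 2/7
P(Z=1 | obs) = 1/189 / 1/27 = 1/7
P(Z=2 | obs) = 4/189 / 1/27 = 4/7
argmax = 2

argmax_v P(Z = v | obs) = 2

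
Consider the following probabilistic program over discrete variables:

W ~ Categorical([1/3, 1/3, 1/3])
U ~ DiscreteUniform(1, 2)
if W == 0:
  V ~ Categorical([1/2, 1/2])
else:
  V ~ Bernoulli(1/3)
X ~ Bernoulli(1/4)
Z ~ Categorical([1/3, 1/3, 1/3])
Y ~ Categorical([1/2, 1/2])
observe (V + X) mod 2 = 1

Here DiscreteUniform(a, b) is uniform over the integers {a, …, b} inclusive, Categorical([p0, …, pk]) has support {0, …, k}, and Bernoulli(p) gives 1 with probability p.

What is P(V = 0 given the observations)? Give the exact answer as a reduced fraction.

P(V = 0 | obs) = 11/32

Enumerate traces; 72 have nonzero weight after conditioning:
  (W=0, U=1, V=0, X=1, Z=0, Y=0) weight 1/288
  (W=0, U=1, V=0, X=1, Z=0, Y=1) weight 1/288
  (W=0, U=1, V=0, X=1, Z=1, Y=0) weight 1/288
  (W=0, U=1, V=0, X=1, Z=1, Y=1) weight 1/288
  (W=0, U=1, V=0, X=1, Z=2, Y=0) weight 1/288
  (W=0, U=1, V=0, X=1, Z=2, Y=1) weight 1/288
  (W=0, U=1, V=1, X=0, Z=0, Y=0) weight 1/96
  (W=0, U=1, V=1, X=0, Z=0, Y=1) weight 1/96
  … 64 more
Group by V:
  weight(V=0) = 11/72
  weight(V=1) = 7/24
Total weight = 11/72 + 7/24 = 4/9
P(V=0 | obs) = 11/72 / 4/9 = 11/32
P(V=1 | obs) = 7/24 / 4/9 = 21/32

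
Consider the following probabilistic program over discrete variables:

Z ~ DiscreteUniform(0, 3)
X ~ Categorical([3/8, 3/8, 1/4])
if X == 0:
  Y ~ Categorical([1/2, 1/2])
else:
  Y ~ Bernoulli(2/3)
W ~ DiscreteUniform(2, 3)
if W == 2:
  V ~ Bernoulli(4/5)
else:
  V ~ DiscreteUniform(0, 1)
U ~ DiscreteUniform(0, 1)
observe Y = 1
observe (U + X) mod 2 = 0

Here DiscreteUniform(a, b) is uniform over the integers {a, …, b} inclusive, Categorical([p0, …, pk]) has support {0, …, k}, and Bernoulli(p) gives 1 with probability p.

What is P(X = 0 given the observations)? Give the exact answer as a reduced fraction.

Enumerate traces; 48 have nonzero weight after conditioning:
  (Z=0, X=0, Y=1, W=2, V=0, U=0) weight 3/1280
  (Z=0, X=0, Y=1, W=2, V=1, U=0) weight 3/320
  (Z=0, X=0, Y=1, W=3, V=0, U=0) weight 3/512
  (Z=0, X=0, Y=1, W=3, V=1, U=0) weight 3/512
  (Z=0, X=1, Y=1, W=2, V=0, U=1) weight 1/320
  (Z=0, X=1, Y=1, W=2, V=1, U=1) weight 1/80
  (Z=0, X=1, Y=1, W=3, V=0, U=1) weight 1/128
  (Z=0, X=1, Y=1, W=3, V=1, U=1) weight 1/128
  (Z=0, X=2, Y=1, W=2, V=0, U=0) weight 1/480
  … 39 more
Group by X:
  weight(X=0) = 3/32
  weight(X=1) = 1/8
  weight(X=2) = 1/12
Total weight = 3/32 + 1/8 + 1/12 = 29/96
P(X=0 | obs) = 3/32 / 29/96 = 9/29
P(X=1 | obs) = 1/8 / 29/96 = 12/29
P(X=2 | obs) = 1/12 / 29/96 = 8/29

P(X = 0 | obs) = 9/29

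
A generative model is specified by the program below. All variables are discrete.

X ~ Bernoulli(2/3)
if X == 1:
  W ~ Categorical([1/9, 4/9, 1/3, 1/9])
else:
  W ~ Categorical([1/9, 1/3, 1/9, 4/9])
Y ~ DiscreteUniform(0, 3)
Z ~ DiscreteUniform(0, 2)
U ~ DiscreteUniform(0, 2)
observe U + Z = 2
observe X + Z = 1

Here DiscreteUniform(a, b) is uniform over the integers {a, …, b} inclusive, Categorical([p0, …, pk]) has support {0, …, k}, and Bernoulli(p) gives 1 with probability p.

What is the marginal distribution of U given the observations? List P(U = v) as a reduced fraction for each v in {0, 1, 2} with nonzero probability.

Enumerate traces; 32 have nonzero weight after conditioning:
  (X=0, W=0, Y=0, Z=1, U=1) weight 1/972
  (X=0, W=0, Y=1, Z=1, U=1) weight 1/972
  (X=0, W=0, Y=2, Z=1, U=1) weight 1/972
  (X=0, W=0, Y=3, Z=1, U=1) weight 1/972
  (X=0, W=1, Y=0, Z=1, U=1) weight 1/324
  (X=0, W=1, Y=1, Z=1, U=1) weight 1/324
  (X=0, W=1, Y=2, Z=1, U=1) weight 1/324
  (X=0, W=1, Y=3, Z=1, U=1) weight 1/324
  (X=1, W=0, Y=0, Z=0, U=2) weight 1/486
  … 23 more
Group by U:
  weight(U=1) = 1/27
  weight(U=2) = 2/27
Total weight = 1/27 + 2/27 = 1/9
P(U=1 | obs) = 1/27 / 1/9 = 1/3
P(U=2 | obs) = 2/27 / 1/9 = 2/3

P(U=1) = 1/3, P(U=2) = 2/3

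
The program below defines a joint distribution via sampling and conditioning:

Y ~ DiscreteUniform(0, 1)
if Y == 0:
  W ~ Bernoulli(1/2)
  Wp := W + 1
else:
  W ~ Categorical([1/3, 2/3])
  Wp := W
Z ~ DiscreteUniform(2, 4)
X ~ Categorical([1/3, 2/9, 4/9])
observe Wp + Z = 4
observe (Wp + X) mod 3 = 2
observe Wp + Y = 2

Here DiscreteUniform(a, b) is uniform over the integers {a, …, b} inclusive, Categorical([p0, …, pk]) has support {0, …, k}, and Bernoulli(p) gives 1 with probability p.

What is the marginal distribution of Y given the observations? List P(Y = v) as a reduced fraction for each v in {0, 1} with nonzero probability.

P(Y=0) = 9/17, P(Y=1) = 8/17

Enumerate traces; 2 have nonzero weight after conditioning:
  (Y=0, W=1, Z=2, X=0) weight 1/36
  (Y=1, W=1, Z=3, X=1) weight 2/81
Group by Y:
  weight(Y=0) = 1/36
  weight(Y=1) = 2/81
Total weight = 1/36 + 2/81 = 17/324
P(Y=0 | obs) = 1/36 / 17/324 = 9/17
P(Y=1 | obs) = 2/81 / 17/324 = 8/17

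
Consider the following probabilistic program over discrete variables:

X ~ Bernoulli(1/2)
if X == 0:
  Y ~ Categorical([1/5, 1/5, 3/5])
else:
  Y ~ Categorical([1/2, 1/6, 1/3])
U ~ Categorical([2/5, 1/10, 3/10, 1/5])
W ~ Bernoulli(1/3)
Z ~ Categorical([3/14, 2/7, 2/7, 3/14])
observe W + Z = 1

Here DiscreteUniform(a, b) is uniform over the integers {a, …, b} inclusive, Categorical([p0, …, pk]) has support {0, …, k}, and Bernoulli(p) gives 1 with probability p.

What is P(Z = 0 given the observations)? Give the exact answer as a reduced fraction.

Enumerate traces; 48 have nonzero weight after conditioning:
  (X=0, Y=0, U=0, W=0, Z=1) weight 4/525
  (X=0, Y=0, U=0, W=1, Z=0) weight 1/350
  (X=0, Y=0, U=1, W=0, Z=1) weight 1/525
  (X=0, Y=0, U=1, W=1, Z=0) weight 1/1400
  (X=0, Y=0, U=2, W=0, Z=1) weight 1/175
  (X=0, Y=0, U=2, W=1, Z=0) weight 3/1400
  (X=0, Y=0, U=3, W=0, Z=1) weight 2/525
  (X=0, Y=0, U=3, W=1, Z=0) weight 1/700
  … 40 more
Group by Z:
  weight(Z=0) = 1/14
  weight(Z=1) = 4/21
Total weight = 1/14 + 4/21 = 11/42
P(Z=0 | obs) = 1/14 / 11/42 = 3/11
P(Z=1 | obs) = 4/21 / 11/42 = 8/11

P(Z = 0 | obs) = 3/11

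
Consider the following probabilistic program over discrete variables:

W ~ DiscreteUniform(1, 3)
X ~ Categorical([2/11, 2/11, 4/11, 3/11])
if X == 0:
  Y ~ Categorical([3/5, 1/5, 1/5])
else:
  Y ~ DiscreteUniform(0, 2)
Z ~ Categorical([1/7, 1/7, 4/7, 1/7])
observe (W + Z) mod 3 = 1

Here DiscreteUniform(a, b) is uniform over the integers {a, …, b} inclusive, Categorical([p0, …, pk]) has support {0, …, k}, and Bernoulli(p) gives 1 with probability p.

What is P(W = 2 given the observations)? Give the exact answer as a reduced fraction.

P(W = 2 | obs) = 4/7

Enumerate traces; 48 have nonzero weight after conditioning:
  (W=1, X=0, Y=0, Z=0) weight 2/385
  (W=1, X=0, Y=0, Z=3) weight 2/385
  (W=1, X=0, Y=1, Z=0) weight 2/1155
  (W=1, X=0, Y=1, Z=3) weight 2/1155
  (W=1, X=0, Y=2, Z=0) weight 2/1155
  (W=1, X=0, Y=2, Z=3) weight 2/1155
  (W=1, X=1, Y=0, Z=0) weight 2/693
  (W=1, X=1, Y=0, Z=3) weight 2/693
  (W=2, X=0, Y=0, Z=2) weight 8/385
  (W=3, X=0, Y=0, Z=1) weight 2/385
  … 38 more
Group by W:
  weight(W=1) = 2/21
  weight(W=2) = 4/21
  weight(W=3) = 1/21
Total weight = 2/21 + 4/21 + 1/21 = 1/3
P(W=1 | obs) = 2/21 / 1/3 = 2/7
P(W=2 | obs) = 4/21 / 1/3 = 4/7
P(W=3 | obs) = 1/21 / 1/3 = 1/7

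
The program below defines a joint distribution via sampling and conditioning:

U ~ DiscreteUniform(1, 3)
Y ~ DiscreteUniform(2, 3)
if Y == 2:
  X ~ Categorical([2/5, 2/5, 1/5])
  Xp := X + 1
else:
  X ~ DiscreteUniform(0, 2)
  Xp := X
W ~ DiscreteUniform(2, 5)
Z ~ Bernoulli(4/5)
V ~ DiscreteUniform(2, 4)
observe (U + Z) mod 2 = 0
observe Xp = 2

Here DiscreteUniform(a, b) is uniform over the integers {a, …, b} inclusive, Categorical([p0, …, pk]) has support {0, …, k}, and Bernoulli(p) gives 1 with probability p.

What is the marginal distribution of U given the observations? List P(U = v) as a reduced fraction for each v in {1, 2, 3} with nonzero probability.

Enumerate traces; 72 have nonzero weight after conditioning:
  (U=1, Y=2, X=1, W=2, Z=1, V=2) weight 1/225
  (U=1, Y=2, X=1, W=2, Z=1, V=3) weight 1/225
  (U=1, Y=2, X=1, W=2, Z=1, V=4) weight 1/225
  (U=1, Y=2, X=1, W=3, Z=1, V=2) weight 1/225
  (U=1, Y=2, X=1, W=3, Z=1, V=3) weight 1/225
  (U=1, Y=2, X=1, W=3, Z=1, V=4) weight 1/225
  (U=1, Y=2, X=1, W=4, Z=1, V=2) weight 1/225
  (U=1, Y=2, X=1, W=4, Z=1, V=3) weight 1/225
  (U=2, Y=2, X=1, W=2, Z=0, V=2) weight 1/900
  (U=3, Y=2, X=1, W=2, Z=1, V=2) weight 1/225
  … 62 more
Group by U:
  weight(U=1) = 22/225
  weight(U=2) = 11/450
  weight(U=3) = 22/225
Total weight = 22/225 + 11/450 + 22/225 = 11/50
P(U=1 | obs) = 22/225 / 11/50 = 4/9
P(U=2 | obs) = 11/450 / 11/50 = 1/9
P(U=3 | obs) = 22/225 / 11/50 = 4/9

P(U=1) = 4/9, P(U=2) = 1/9, P(U=3) = 4/9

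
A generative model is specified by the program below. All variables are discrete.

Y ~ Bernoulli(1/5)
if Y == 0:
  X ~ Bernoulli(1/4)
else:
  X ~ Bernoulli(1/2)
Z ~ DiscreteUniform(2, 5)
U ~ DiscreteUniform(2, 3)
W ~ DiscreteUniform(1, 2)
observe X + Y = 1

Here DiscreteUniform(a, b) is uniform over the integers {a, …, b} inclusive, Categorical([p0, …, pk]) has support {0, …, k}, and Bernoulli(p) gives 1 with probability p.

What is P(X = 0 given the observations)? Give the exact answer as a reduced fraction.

P(X = 0 | obs) = 1/3

Enumerate traces; 32 have nonzero weight after conditioning:
  (Y=0, X=1, Z=2, U=2, W=1) weight 1/80
  (Y=0, X=1, Z=2, U=2, W=2) weight 1/80
  (Y=0, X=1, Z=2, U=3, W=1) weight 1/80
  (Y=0, X=1, Z=2, U=3, W=2) weight 1/80
  (Y=0, X=1, Z=3, U=2, W=1) weight 1/80
  (Y=0, X=1, Z=3, U=2, W=2) weight 1/80
  (Y=0, X=1, Z=3, U=3, W=1) weight 1/80
  (Y=0, X=1, Z=3, U=3, W=2) weight 1/80
  (Y=1, X=0, Z=2, U=2, W=1) weight 1/160
  … 23 more
Group by X:
  weight(X=0) = 1/10
  weight(X=1) = 1/5
Total weight = 1/10 + 1/5 = 3/10
P(X=0 | obs) = 1/10 / 3/10 = 1/3
P(X=1 | obs) = 1/5 / 3/10 = 2/3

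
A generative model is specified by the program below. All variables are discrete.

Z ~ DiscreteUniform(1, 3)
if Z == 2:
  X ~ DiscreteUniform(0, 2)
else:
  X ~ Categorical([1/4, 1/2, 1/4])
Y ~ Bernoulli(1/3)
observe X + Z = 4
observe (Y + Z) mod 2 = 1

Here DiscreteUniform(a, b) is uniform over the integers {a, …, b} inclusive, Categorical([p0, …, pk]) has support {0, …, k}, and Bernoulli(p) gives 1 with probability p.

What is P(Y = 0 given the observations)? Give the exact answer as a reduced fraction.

P(Y = 0 | obs) = 3/4

Enumerate traces; 2 have nonzero weight after conditioning:
  (Z=2, X=2, Y=1) weight 1/27
  (Z=3, X=1, Y=0) weight 1/9
Group by Y:
  weight(Y=0) = 1/9
  weight(Y=1) = 1/27
Total weight = 1/9 + 1/27 = 4/27
P(Y=0 | obs) = 1/9 / 4/27 = 3/4
P(Y=1 | obs) = 1/27 / 4/27 = 1/4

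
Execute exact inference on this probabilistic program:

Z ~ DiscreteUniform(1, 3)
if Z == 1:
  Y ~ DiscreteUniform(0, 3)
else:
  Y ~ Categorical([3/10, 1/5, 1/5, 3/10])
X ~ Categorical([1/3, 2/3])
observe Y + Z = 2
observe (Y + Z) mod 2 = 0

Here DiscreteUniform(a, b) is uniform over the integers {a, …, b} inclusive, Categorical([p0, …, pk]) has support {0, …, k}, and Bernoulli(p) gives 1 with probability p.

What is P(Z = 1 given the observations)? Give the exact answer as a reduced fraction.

Enumerate traces; 4 have nonzero weight after conditioning:
  (Z=1, Y=1, X=0) weight 1/36
  (Z=1, Y=1, X=1) weight 1/18
  (Z=2, Y=0, X=0) weight 1/30
  (Z=2, Y=0, X=1) weight 1/15
Group by Z:
  weight(Z=1) = 1/12
  weight(Z=2) = 1/10
Total weight = 1/12 + 1/10 = 11/60
P(Z=1 | obs) = 1/12 / 11/60 = 5/11
P(Z=2 | obs) = 1/10 / 11/60 = 6/11

P(Z = 1 | obs) = 5/11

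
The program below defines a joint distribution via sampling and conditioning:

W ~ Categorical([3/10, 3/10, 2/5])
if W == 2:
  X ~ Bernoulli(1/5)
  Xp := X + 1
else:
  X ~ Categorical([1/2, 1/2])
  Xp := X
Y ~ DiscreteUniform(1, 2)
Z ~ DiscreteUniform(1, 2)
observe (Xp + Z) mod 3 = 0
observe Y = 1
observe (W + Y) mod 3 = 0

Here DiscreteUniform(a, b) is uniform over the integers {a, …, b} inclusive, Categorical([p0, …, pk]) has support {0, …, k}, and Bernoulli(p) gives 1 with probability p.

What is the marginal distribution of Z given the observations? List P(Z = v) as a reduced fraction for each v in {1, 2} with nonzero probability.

P(Z=1) = 1/5, P(Z=2) = 4/5

Enumerate traces; 2 have nonzero weight after conditioning:
  (W=2, X=0, Y=1, Z=2) weight 2/25
  (W=2, X=1, Y=1, Z=1) weight 1/50
Group by Z:
  weight(Z=1) = 1/50
  weight(Z=2) = 2/25
Total weight = 1/50 + 2/25 = 1/10
P(Z=1 | obs) = 1/50 / 1/10 = 1/5
P(Z=2 | obs) = 2/25 / 1/10 = 4/5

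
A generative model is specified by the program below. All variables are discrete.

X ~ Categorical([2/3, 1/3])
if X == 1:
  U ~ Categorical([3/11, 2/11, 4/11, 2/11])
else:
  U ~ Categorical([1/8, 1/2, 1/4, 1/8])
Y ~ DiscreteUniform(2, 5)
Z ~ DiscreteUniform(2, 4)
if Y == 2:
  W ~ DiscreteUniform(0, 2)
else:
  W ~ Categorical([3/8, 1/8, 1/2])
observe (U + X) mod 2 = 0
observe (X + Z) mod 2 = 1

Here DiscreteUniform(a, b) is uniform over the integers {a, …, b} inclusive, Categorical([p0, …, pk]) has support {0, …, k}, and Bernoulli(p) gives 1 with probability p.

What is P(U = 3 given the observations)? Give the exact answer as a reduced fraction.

P(U = 3 | obs) = 16/65

Enumerate traces; 72 have nonzero weight after conditioning:
  (X=0, U=0, Y=2, Z=3, W=0) weight 1/432
  (X=0, U=0, Y=2, Z=3, W=1) weight 1/432
  (X=0, U=0, Y=2, Z=3, W=2) weight 1/432
  (X=0, U=0, Y=3, Z=3, W=0) weight 1/384
  (X=0, U=0, Y=3, Z=3, W=1) weight 1/1152
  (X=0, U=0, Y=3, Z=3, W=2) weight 1/288
  (X=0, U=0, Y=4, Z=3, W=0) weight 1/384
  (X=0, U=0, Y=4, Z=3, W=1) weight 1/1152
  (X=0, U=2, Y=2, Z=3, W=0) weight 1/216
  (X=1, U=1, Y=2, Z=2, W=0) weight 1/594
  … 62 more
Group by U:
  weight(U=0) = 1/36
  weight(U=1) = 4/99
  weight(U=2) = 1/18
  weight(U=3) = 4/99
Total weight = 1/36 + 4/99 + 1/18 + 4/99 = 65/396
P(U=0 | obs) = 1/36 / 65/396 = 11/65
P(U=1 | obs) = 4/99 / 65/396 = 16/65
P(U=2 | obs) = 1/18 / 65/396 = 22/65
P(U=3 | obs) = 4/99 / 65/396 = 16/65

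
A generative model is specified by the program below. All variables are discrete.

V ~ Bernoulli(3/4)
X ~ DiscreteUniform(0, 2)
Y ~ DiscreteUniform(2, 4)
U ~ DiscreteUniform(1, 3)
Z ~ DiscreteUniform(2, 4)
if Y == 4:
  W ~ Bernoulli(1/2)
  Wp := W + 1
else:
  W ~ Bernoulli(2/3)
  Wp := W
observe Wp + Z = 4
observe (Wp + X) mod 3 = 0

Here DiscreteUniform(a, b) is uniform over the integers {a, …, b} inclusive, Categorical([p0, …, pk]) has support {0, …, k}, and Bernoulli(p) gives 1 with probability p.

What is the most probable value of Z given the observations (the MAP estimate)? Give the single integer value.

argmax_v P(Z = v | obs) = 3

Enumerate traces; 36 have nonzero weight after conditioning:
  (V=0, X=0, Y=2, U=1, Z=4, W=0) weight 1/972
  (V=0, X=0, Y=2, U=2, Z=4, W=0) weight 1/972
  (V=0, X=0, Y=2, U=3, Z=4, W=0) weight 1/972
  (V=0, X=0, Y=3, U=1, Z=4, W=0) weight 1/972
  (V=0, X=0, Y=3, U=2, Z=4, W=0) weight 1/972
  (V=0, X=0, Y=3, U=3, Z=4, W=0) weight 1/972
  (V=0, X=1, Y=4, U=1, Z=2, W=1) weight 1/648
  (V=0, X=1, Y=4, U=2, Z=2, W=1) weight 1/648
  (V=0, X=2, Y=2, U=1, Z=3, W=1) weight 1/486
  … 27 more
Group by Z:
  weight(Z=2) = 1/54
  weight(Z=3) = 11/162
  weight(Z=4) = 2/81
Total weight = 1/54 + 11/162 + 2/81 = 1/9
P(Z=2 | obs) = 1/54 / 1/9 = 1/6
P(Z=3 | obs) = 11/162 / 1/9 = 11/18
P(Z=4 | obs) = 2/81 / 1/9 = 2/9
argmax = 3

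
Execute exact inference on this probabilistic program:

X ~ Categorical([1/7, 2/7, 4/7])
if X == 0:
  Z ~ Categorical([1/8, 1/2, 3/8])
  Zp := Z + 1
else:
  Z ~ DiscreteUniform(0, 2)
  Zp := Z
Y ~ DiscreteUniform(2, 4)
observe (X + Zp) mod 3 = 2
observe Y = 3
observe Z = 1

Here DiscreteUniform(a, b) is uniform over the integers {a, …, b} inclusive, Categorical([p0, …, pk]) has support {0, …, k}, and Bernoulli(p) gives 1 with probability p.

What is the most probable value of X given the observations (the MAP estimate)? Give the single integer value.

Enumerate traces; 2 have nonzero weight after conditioning:
  (X=0, Z=1, Y=3) weight 1/42
  (X=1, Z=1, Y=3) weight 2/63
Group by X:
  weight(X=0) = 1/42
  weight(X=1) = 2/63
Total weight = 1/42 + 2/63 = 1/18
P(X=0 | obs) = 1/42 / 1/18 = 3/7
P(X=1 | obs) = 2/63 / 1/18 = 4/7
argmax = 1

argmax_v P(X = v | obs) = 1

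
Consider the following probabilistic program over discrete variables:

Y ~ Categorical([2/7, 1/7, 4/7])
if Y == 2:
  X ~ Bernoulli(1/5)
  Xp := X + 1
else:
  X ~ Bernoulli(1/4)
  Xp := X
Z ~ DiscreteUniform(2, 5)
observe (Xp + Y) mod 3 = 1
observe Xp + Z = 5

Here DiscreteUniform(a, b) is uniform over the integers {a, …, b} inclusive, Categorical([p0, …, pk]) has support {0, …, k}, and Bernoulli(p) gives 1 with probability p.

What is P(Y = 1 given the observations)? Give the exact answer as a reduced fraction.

P(Y = 1 | obs) = 15/41

Enumerate traces; 3 have nonzero weight after conditioning:
  (Y=0, X=1, Z=4) weight 1/56
  (Y=1, X=0, Z=5) weight 3/112
  (Y=2, X=1, Z=3) weight 1/35
Group by Y:
  weight(Y=0) = 1/56
  weight(Y=1) = 3/112
  weight(Y=2) = 1/35
Total weight = 1/56 + 3/112 + 1/35 = 41/560
P(Y=0 | obs) = 1/56 / 41/560 = 10/41
P(Y=1 | obs) = 3/112 / 41/560 = 15/41
P(Y=2 | obs) = 1/35 / 41/560 = 16/41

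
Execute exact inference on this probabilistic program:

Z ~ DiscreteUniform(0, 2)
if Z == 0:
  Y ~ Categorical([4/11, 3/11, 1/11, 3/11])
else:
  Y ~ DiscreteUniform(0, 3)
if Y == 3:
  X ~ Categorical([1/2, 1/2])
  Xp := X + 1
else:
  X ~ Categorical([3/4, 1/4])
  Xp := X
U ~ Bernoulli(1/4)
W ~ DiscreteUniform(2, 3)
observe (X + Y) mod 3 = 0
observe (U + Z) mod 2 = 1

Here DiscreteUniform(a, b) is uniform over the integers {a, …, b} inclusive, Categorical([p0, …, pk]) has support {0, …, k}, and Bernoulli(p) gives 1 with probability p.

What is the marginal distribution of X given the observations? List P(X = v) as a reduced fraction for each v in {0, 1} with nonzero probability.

Enumerate traces; 18 have nonzero weight after conditioning:
  (Z=0, Y=0, X=0, U=1, W=2) weight 1/88
  (Z=0, Y=0, X=0, U=1, W=3) weight 1/88
  (Z=0, Y=2, X=1, U=1, W=2) weight 1/1056
  (Z=0, Y=2, X=1, U=1, W=3) weight 1/1056
  (Z=0, Y=3, X=0, U=1, W=2) weight 1/176
  (Z=0, Y=3, X=0, U=1, W=3) weight 1/176
  (Z=1, Y=0, X=0, U=0, W=2) weight 3/128
  (Z=1, Y=0, X=0, U=0, W=3) weight 3/128
  … 10 more
Group by X:
  weight(X=0) = 73/528
  weight(X=1) = 1/44
Total weight = 73/528 + 1/44 = 85/528
P(X=0 | obs) = 73/528 / 85/528 = 73/85
P(X=1 | obs) = 1/44 / 85/528 = 12/85

P(X=0) = 73/85, P(X=1) = 12/85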